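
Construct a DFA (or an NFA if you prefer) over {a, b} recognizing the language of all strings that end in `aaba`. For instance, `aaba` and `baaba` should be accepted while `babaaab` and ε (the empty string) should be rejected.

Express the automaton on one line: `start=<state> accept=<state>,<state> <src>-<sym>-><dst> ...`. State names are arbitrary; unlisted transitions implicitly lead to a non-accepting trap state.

start=S0 accept=S4 S0-a->S1 S0-b->S0 S1-a->S2 S1-b->S0 S2-a->S2 S2-b->S3 S3-a->S4 S3-b->S0 S4-a->S2 S4-b->S0

Let each state record the length of the longest suffix of the input read so far that is also a prefix of `aaba`. S1 means the last symbol is `a`; S2 means the last 2 symbols are `aa`; S3 means the last 3 symbols are `aab`; S4 means the last 4 symbols are `aaba`. Accept only at S4, where the string currently ends in `aaba`.
With 5 states:
        a   b  
>  S0   S1  S0 
   S1   S2  S0 
   S2   S2  S3 
   S3   S4  S0 
 * S4   S2  S0 
(> = start, * = accepting)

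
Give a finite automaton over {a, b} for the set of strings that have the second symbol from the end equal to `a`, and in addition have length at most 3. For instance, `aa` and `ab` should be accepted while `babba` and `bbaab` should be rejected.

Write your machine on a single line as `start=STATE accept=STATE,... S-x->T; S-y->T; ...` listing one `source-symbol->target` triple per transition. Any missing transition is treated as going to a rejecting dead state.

start=S0; accept=S3,S4,S7,S8; S0-a->S1; S0-b->S2; S1-a->S3; S1-b->S4; S2-a->S5; S2-b->S6; S3-a->S7; S3-b->S8; S4-a->S9; S4-b->S10; S5-a->S7; S5-b->S8; S6-a->S9; S6-b->S10; S7-a->S11; S7-b->S12; S8-a->S13; S8-b->S14; S9-a->S11; S9-b->S12; S10-a->S13; S10-b->S14; S11-a->S11; S11-b->S12; S12-a->S13; S12-b->S14; S13-a->S11; S13-b->S12; S14-a->S13; S14-b->S14

Run two small machines in parallel and take their product. One (7 states) tracks the last 2 symbols read; the other (5 states) tracks the input length, saturating at 4. Each combined state is a pair, one component from each; accept when both components accept.
A 15-state machine:
          a    b  
>  S0     S1   S2 
   S1     S3   S4 
   S2     S5   S6 
 * S3     S7   S8 
 * S4     S9  S10 
   S5     S7   S8 
   S6     S9  S10 
 * S7    S11  S12 
 * S8    S13  S14 
   S9    S11  S12 
   S10   S13  S14 
   S11   S11  S12 
   S12   S13  S14 
   S13   S11  S12 
   S14   S13  S14 
(> = start, * = accepting)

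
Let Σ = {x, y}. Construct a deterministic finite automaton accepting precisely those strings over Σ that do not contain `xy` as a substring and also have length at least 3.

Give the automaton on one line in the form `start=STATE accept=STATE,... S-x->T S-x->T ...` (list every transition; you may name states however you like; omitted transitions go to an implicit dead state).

start=q0 accept=q6,q7 q0-x->q1 q0-y->q2 q1-x->q3 q1-y->q4 q2-x->q3 q2-y->q5 q3-x->q6 q3-y->q4 q4-x->q4 q4-y->q4 q5-x->q6 q5-y->q7 q6-x->q6 q6-y->q4 q7-x->q6 q7-y->q7

Build one automaton per condition and run them in lockstep. The first has 3 states tracking partial matches of the forbidden pattern `xy`; the second has 5 states tracking the input length, saturating at 4. A product state is a pair (one from each), accepting exactly when both do. Minimizing collapses redundant product states.
8 states suffice.
        x   y  
>  q0   q1  q2 
   q1   q3  q4 
   q2   q3  q5 
   q3   q6  q4 
   q4   q4  q4 
   q5   q6  q7 
 * q6   q6  q4 
 * q7   q6  q7 
(> = start, * = accepting)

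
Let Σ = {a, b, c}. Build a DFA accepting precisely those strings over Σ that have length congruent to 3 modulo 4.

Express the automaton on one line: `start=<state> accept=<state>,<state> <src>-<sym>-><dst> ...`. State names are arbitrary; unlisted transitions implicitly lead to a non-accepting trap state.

start=s0 accept=s3 s0-a->s1 s0-b->s1 s0-c->s1 s1-a->s2 s1-b->s2 s1-c->s2 s2-a->s3 s2-b->s3 s2-c->s3 s3-a->s0 s3-b->s0 s3-c->s0

Count input length modulo 4: every symbol advances one step around the cycle s0 → s1 → s2 → s3 → s0. Accept at s3.
        a   b   c  
>  s0   s1  s1  s1 
   s1   s2  s2  s2 
   s2   s3  s3  s3 
 * s3   s0  s0  s0 
(> = start, * = accepting)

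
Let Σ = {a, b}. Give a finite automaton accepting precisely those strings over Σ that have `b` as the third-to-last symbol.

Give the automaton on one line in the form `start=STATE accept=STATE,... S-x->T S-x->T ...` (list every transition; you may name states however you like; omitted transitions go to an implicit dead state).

A DFA must remember the last 3 symbols (since which symbol is third-to-last isn't known until the input ends). Use one state per possible window of the last ≤3 symbols; accept from those whose window starts with `b`.
          a    b  
>  q0     q1   q2 
   q1     q3   q4 
   q2     q5   q6 
   q3     q7   q8 
   q4     q9  q10 
   q5    q11  q12 
   q6    q13  q14 
   q7     q7   q8 
   q8     q9  q10 
   q9    q11  q12 
   q10   q13  q14 
 * q11    q7   q8 
 * q12    q9  q10 
 * q13   q11  q12 
 * q14   q13  q14 
(> = start, * = accepting)

start=q0 accept=q11,q12,q13,q14 q0-a->q1 q0-b->q2 q1-a->q3 q1-b->q4 q2-a->q5 q2-b->q6 q3-a->q7 q3-b->q8 q4-a->q9 q4-b->q10 q5-a->q11 q5-b->q12 q6-a->q13 q6-b->q14 q7-a->q7 q7-b->q8 q8-a->q9 q8-b->q10 q9-a->q11 q9-b->q12 q10-a->q13 q10-b->q14 q11-a->q7 q11-b->q8 q12-a->q9 q12-b->q10 q13-a->q11 q13-b->q12 q14-a->q13 q14-b->q14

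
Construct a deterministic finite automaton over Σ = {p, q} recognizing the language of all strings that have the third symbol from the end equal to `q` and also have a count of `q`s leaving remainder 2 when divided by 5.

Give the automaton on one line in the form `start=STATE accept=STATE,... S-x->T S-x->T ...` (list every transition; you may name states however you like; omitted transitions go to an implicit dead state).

start=s0 accept=s5,s6,s10,s15 s0-p->s0 s0-q->s1 s1-p->s2 s1-q->s3 s2-p->s4 s2-q->s5 s3-p->s6 s3-q->s7 s4-p->s4 s4-q->s8 s5-p->s9 s5-q->s7 s6-p->s10 s6-q->s7 s7-p->s7 s7-q->s11 s8-p->s9 s8-q->s7 s9-p->s10 s9-q->s7 s10-p->s12 s10-q->s7 s11-p->s11 s11-q->s13 s12-p->s12 s12-q->s7 s13-p->s0 s13-q->s14 s14-p->s2 s14-q->s15 s15-p->s6 s15-q->s7

Build one automaton per condition and run them in lockstep. One (15 states) tracks the last 3 symbols read; the other (5 states) tracks the count of `q`s modulo 5. Each combined state is a pair, one component from each; accept when both components accept. Minimizing collapses redundant product states.
A 16-state machine:
          p    q  
>  s0     s0   s1 
   s1     s2   s3 
   s2     s4   s5 
   s3     s6   s7 
   s4     s4   s8 
 * s5     s9   s7 
 * s6    s10   s7 
   s7     s7  s11 
   s8     s9   s7 
   s9    s10   s7 
 * s10   s12   s7 
   s11   s11  s13 
   s12   s12   s7 
   s13    s0  s14 
   s14    s2  s15 
 * s15    s6   s7 
(> = start, * = accepting)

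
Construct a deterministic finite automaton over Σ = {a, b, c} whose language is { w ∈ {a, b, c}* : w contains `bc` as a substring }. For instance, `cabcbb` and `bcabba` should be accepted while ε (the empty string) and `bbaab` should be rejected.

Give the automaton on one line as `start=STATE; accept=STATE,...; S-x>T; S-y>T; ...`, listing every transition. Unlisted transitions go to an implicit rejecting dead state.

start=s0; accept=s2; s0-a>s0; s0-b>s1; s0-c>s0; s1-a>s0; s1-b>s1; s1-c>s2; s2-a>s2; s2-b>s2; s2-c>s2

States s0..s1 record the length of the longest prefix of `bc` that matches the current input suffix. Reaching s2 means `bc` has been seen, and we stay there forever. Accept from s2.
A 3-state machine:
        a   b   c  
>  s0   s0  s1  s0 
   s1   s0  s1  s2 
 * s2   s2  s2  s2 
(> = start, * = accepting)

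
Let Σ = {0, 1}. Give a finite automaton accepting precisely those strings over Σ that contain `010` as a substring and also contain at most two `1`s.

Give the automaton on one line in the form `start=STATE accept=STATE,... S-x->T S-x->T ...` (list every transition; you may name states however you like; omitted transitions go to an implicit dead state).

start=s0 accept=s6,s8 s0-0->s1 s0-1->s2 s1-0->s1 s1-1->s3 s2-0->s4 s2-1->s5 s3-0->s6 s3-1->s5 s4-0->s4 s4-1->s7 s5-0->s5 s5-1->s5 s6-0->s6 s6-1->s8 s7-0->s8 s7-1->s5 s8-0->s8 s8-1->s5

Run two small machines in parallel and take their product. The first has 4 states tracking whether and how much of `010` has been seen; the second has 4 states tracking the count of `1`s, saturating at 3. A product state is a pair (one from each), accepting exactly when both do. Minimizing collapses redundant product states.
9 states suffice.
        0   1  
>  s0   s1  s2 
   s1   s1  s3 
   s2   s4  s5 
   s3   s6  s5 
   s4   s4  s7 
   s5   s5  s5 
 * s6   s6  s8 
   s7   s8  s5 
 * s8   s8  s5 
(> = start, * = accepting)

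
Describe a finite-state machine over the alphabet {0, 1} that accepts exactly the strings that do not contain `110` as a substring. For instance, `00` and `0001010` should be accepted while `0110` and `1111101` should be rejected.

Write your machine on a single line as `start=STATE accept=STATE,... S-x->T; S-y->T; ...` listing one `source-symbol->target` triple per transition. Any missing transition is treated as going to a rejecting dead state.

This is the complement of 'contains `110`'. Use the same substring-matching states — q0 through q3 holding how much of `110` has just been matched — but flip the accepting set: everything except the trap q3 accepts.
4 states suffice.
        0   1  
>* q0   q0  q1 
 * q1   q0  q2 
 * q2   q3  q2 
   q3   q3  q3 
(> = start, * = accepting)

start=q0; accept=q0,q1,q2; q0-0->q0; q0-1->q1; q1-0->q0; q1-1->q2; q2-0->q3; q2-1->q2; q3-0->q3; q3-1->q3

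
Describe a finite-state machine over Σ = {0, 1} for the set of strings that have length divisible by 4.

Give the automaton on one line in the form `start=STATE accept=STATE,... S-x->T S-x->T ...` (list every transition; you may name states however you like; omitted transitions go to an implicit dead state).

start=q0 accept=q0 q0-0->q1 q0-1->q1 q1-0->q2 q1-1->q2 q2-0->q3 q2-1->q3 q3-0->q0 q3-1->q0

Count input length modulo 4: every symbol advances one step around the cycle q0 → q1 → q2 → q3 → q0. Accept at q0.
A 4-state machine:
        0   1  
>* q0   q1  q1 
   q1   q2  q2 
   q2   q3  q3 
   q3   q0  q0 
(> = start, * = accepting)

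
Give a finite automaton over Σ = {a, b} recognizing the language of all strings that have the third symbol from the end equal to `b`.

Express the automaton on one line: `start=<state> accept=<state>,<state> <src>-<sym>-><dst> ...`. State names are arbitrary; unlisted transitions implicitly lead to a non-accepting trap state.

Because acceptance depends on a position counted from the end, the machine has to buffer the most recent 3 symbols. Make each state the string of the last up-to-3 symbols read; on input `x` shift the window left and append `x`. Accept when the buffered window has length 3 and begins with `b`.
          a    b  
>  s0     s1   s2 
   s1     s3   s4 
   s2     s5   s6 
   s3     s7   s8 
   s4     s9  s10 
   s5    s11  s12 
   s6    s13  s14 
   s7     s7   s8 
   s8     s9  s10 
   s9    s11  s12 
   s10   s13  s14 
 * s11    s7   s8 
 * s12    s9  s10 
 * s13   s11  s12 
 * s14   s13  s14 
(> = start, * = accepting)

start=s0 accept=s11,s12,s13,s14 s0-a->s1 s0-b->s2 s1-a->s3 s1-b->s4 s2-a->s5 s2-b->s6 s3-a->s7 s3-b->s8 s4-a->s9 s4-b->s10 s5-a->s11 s5-b->s12 s6-a->s13 s6-b->s14 s7-a->s7 s7-b->s8 s8-a->s9 s8-b->s10 s9-a->s11 s9-b->s12 s10-a->s13 s10-b->s14 s11-a->s7 s11-b->s8 s12-a->s9 s12-b->s10 s13-a->s11 s13-b->s12 s14-a->s13 s14-b->s14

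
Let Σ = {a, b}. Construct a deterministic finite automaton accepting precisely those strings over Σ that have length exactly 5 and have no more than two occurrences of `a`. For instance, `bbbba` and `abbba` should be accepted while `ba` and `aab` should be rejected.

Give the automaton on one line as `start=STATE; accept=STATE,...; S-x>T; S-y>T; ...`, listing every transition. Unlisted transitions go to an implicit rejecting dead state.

start=q0; accept=q12; q0-a>q1; q0-b>q2; q1-a>q3; q1-b>q4; q2-a>q4; q2-b>q5; q3-a>q6; q3-b>q7; q4-a>q7; q4-b>q8; q5-a>q8; q5-b>q9; q6-a>q6; q6-b>q6; q7-a>q6; q7-b>q10; q8-a>q10; q8-b>q11; q9-a>q11; q9-b>q11; q10-a>q6; q10-b>q12; q11-a>q12; q11-b>q12; q12-a>q6; q12-b>q6

Run two small machines in parallel and take their product. The first has 7 states tracking the input length, saturating at 6; the second has 4 states tracking the count of `a`s, saturating at 3. A product state is a pair (one from each), accepting exactly when both do. After merging equivalent states the machine shrinks.
With 13 states:
          a    b  
>  q0     q1   q2 
   q1     q3   q4 
   q2     q4   q5 
   q3     q6   q7 
   q4     q7   q8 
   q5     q8   q9 
   q6     q6   q6 
   q7     q6  q10 
   q8    q10  q11 
   q9    q11  q11 
   q10    q6  q12 
   q11   q12  q12 
 * q12    q6   q6 
(> = start, * = accepting)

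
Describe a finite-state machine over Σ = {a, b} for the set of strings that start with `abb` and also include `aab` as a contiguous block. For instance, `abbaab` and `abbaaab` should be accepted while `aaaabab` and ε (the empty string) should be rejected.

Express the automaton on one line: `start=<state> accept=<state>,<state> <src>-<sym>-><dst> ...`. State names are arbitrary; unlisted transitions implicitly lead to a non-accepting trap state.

start=q0 accept=q10 q0-a->q1 q0-b->q2 q1-a->q3 q1-b->q4 q2-a->q5 q2-b->q2 q3-a->q3 q3-b->q6 q4-a->q5 q4-b->q7 q5-a->q3 q5-b->q2 q6-a->q6 q6-b->q6 q7-a->q8 q7-b->q7 q8-a->q9 q8-b->q7 q9-a->q9 q9-b->q10 q10-a->q10 q10-b->q10

Build one automaton per condition and run them in lockstep. The first has 5 states tracking whether the input so far still matches the prefix `abb`; the second has 4 states tracking whether and how much of `aab` has been seen. A product state is a pair (one from each), accepting exactly when both do.
With 11 states:
          a    b  
>  q0     q1   q2 
   q1     q3   q4 
   q2     q5   q2 
   q3     q3   q6 
   q4     q5   q7 
   q5     q3   q2 
   q6     q6   q6 
   q7     q8   q7 
   q8     q9   q7 
   q9     q9  q10 
 * q10   q10  q10 
(> = start, * = accepting)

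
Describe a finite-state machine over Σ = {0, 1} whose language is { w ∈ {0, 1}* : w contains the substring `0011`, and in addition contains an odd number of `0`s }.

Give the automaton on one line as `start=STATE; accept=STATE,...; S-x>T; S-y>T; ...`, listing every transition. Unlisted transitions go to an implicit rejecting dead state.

Handle the two conditions separately and then intersect. The first has 5 states tracking whether and how much of `0011` has been seen; the second has 2 states tracking the count of `0`s modulo 2. A product state is a pair (one from each), accepting exactly when both do.
A 10-state machine:
        0   1  
>  s0   s1  s0 
   s1   s2  s3 
   s2   s4  s5 
   s3   s6  s3 
   s4   s2  s7 
   s5   s1  s8 
   s6   s4  s0 
   s7   s6  s9 
   s8   s9  s8 
 * s9   s8  s9 
(> = start, * = accepting)

start=s0; accept=s9; s0-0>s1; s0-1>s0; s1-0>s2; s1-1>s3; s2-0>s4; s2-1>s5; s3-0>s6; s3-1>s3; s4-0>s2; s4-1>s7; s5-0>s1; s5-1>s8; s6-0>s4; s6-1>s0; s7-0>s6; s7-1>s9; s8-0>s9; s8-1>s8; s9-0>s8; s9-1>s9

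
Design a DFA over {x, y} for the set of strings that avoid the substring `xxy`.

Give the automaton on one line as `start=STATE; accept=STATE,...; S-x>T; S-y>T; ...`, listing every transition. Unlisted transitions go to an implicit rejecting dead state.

start=s0; accept=s0,s1,s2; s0-x>s1; s0-y>s0; s1-x>s2; s1-y>s0; s2-x>s2; s2-y>s3; s3-x>s3; s3-y>s3

This is the complement of 'contains `xxy`'. Use the same substring-matching states — s0 through s3 holding how much of `xxy` has just been matched — but flip the accepting set: everything except the trap s3 accepts.
A 4-state machine:
        x   y  
>* s0   s1  s0 
 * s1   s2  s0 
 * s2   s2  s3 
   s3   s3  s3 
(> = start, * = accepting)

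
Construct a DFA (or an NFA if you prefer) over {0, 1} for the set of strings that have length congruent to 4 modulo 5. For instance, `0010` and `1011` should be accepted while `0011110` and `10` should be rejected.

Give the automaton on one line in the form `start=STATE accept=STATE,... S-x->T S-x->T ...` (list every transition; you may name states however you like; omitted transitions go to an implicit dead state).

start=q0 accept=q4 q0-0->q1 q0-1->q1 q1-0->q2 q1-1->q2 q2-0->q3 q2-1->q3 q3-0->q4 q3-1->q4 q4-0->q0 q4-1->q0

Count input length modulo 5: every symbol advances one step around the cycle q0 → q1 → q2 → q3 → q4 → q0. Accept at q4.
A 5-state machine:
        0   1  
>  q0   q1  q1 
   q1   q2  q2 
   q2   q3  q3 
   q3   q4  q4 
 * q4   q0  q0 
(> = start, * = accepting)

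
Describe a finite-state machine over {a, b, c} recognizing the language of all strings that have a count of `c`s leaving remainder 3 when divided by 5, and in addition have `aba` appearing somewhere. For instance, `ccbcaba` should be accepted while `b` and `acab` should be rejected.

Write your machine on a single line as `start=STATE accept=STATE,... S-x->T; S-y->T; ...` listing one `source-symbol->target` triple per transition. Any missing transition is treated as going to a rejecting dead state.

start=q0; accept=q17; q0-a->q1; q0-b->q0; q0-c->q2; q1-a->q1; q1-b->q3; q1-c->q2; q2-a->q4; q2-b->q2; q2-c->q5; q3-a->q6; q3-b->q0; q3-c->q2; q4-a->q4; q4-b->q7; q4-c->q5; q5-a->q8; q5-b->q5; q5-c->q9; q6-a->q6; q6-b->q6; q6-c->q10; q7-a->q10; q7-b->q2; q7-c->q5; q8-a->q8; q8-b->q11; q8-c->q9; q9-a->q12; q9-b->q9; q9-c->q13; q10-a->q10; q10-b->q10; q10-c->q14; q11-a->q14; q11-b->q5; q11-c->q9; q12-a->q12; q12-b->q15; q12-c->q13; q13-a->q16; q13-b->q13; q13-c->q0; q14-a->q14; q14-b->q14; q14-c->q17; q15-a->q17; q15-b->q9; q15-c->q13; q16-a->q16; q16-b->q18; q16-c->q0; q17-a->q17; q17-b->q17; q17-c->q19; q18-a->q19; q18-b->q13; q18-c->q0; q19-a->q19; q19-b->q19; q19-c->q6

Run two small machines in parallel and take their product. One (5 states) tracks the count of `c`s modulo 5; the other (4 states) tracks whether and how much of `aba` has been seen. Each combined state is a pair, one component from each; accept when both components accept.
20 states suffice.
          a    b    c  
>  q0     q1   q0   q2 
   q1     q1   q3   q2 
   q2     q4   q2   q5 
   q3     q6   q0   q2 
   q4     q4   q7   q5 
   q5     q8   q5   q9 
   q6     q6   q6  q10 
   q7    q10   q2   q5 
   q8     q8  q11   q9 
   q9    q12   q9  q13 
   q10   q10  q10  q14 
   q11   q14   q5   q9 
   q12   q12  q15  q13 
   q13   q16  q13   q0 
   q14   q14  q14  q17 
   q15   q17   q9  q13 
   q16   q16  q18   q0 
 * q17   q17  q17  q19 
   q18   q19  q13   q0 
   q19   q19  q19   q6 
(> = start, * = accepting)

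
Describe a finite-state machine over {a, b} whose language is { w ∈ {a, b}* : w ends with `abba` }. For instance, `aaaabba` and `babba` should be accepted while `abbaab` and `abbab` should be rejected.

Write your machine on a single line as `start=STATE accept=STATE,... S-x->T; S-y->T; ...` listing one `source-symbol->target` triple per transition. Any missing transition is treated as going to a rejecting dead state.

Remember how much of `abba` the current input suffix matches. State S0 means no match yet; S1 means the last symbol is `a`; S2 means the last 2 symbols are `ab`; S3 means the last 3 symbols are `abb`; S4 means the last 4 symbols are `abba`. Only S4 accepts. On a mismatch, fall back to the longest proper suffix that is still a prefix of `abba`.
5 states suffice.
        a   b  
>  S0   S1  S0 
   S1   S1  S2 
   S2   S1  S3 
   S3   S4  S0 
 * S4   S1  S2 
(> = start, * = accepting)

start=S0; accept=S4; S0-a->S1; S0-b->S0; S1-a->S1; S1-b->S2; S2-a->S1; S2-b->S3; S3-a->S4; S3-b->S0; S4-a->S1; S4-b->S2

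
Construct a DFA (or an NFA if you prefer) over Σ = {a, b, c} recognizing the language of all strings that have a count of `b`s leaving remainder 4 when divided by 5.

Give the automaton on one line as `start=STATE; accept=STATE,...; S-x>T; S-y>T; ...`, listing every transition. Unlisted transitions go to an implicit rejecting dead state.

The only thing that matters is how many `b`s have appeared, reduced mod 5. Use one state per residue: q0 for 0, …, q4 for 4. Reading `b` moves to the next residue; anything else stays put. q4 is accepting.
A 5-state machine:
        a   b   c  
>  q0   q0  q1  q0 
   q1   q1  q2  q1 
   q2   q2  q3  q2 
   q3   q3  q4  q3 
 * q4   q4  q0  q4 
(> = start, * = accepting)

start=q0; accept=q4; q0-a>q0; q0-b>q1; q0-c>q0; q1-a>q1; q1-b>q2; q1-c>q1; q2-a>q2; q2-b>q3; q2-c>q2; q3-a>q3; q3-b>q4; q3-c>q3; q4-a>q4; q4-b>q0; q4-c>q4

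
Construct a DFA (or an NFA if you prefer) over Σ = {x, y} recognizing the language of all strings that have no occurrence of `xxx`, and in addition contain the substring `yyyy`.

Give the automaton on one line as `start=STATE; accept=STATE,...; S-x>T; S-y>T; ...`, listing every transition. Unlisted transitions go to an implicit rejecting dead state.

start=q0; accept=q7,q8,q9; q0-x>q1; q0-y>q2; q1-x>q3; q1-y>q2; q2-x>q1; q2-y>q4; q3-x>q5; q3-y>q2; q4-x>q1; q4-y>q6; q5-x>q5; q5-y>q5; q6-x>q1; q6-y>q7; q7-x>q8; q7-y>q7; q8-x>q9; q8-y>q7; q9-x>q5; q9-y>q7

Handle the two conditions separately and then intersect. One (4 states) tracks partial matches of the forbidden pattern `xxx`; the other (5 states) tracks whether and how much of `yyyy` has been seen. Each combined state is a pair, one component from each; accept when both components accept. Minimizing collapses redundant product states.
        x   y  
>  q0   q1  q2 
   q1   q3  q2 
   q2   q1  q4 
   q3   q5  q2 
   q4   q1  q6 
   q5   q5  q5 
   q6   q1  q7 
 * q7   q8  q7 
 * q8   q9  q7 
 * q9   q5  q7 
(> = start, * = accepting)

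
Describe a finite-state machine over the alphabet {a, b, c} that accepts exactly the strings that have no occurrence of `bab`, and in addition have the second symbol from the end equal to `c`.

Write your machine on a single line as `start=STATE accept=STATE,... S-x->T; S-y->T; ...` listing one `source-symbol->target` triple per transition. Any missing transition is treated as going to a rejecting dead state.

start=s0; accept=s4,s5,s6; s0-a->s0; s0-b->s1; s0-c->s2; s1-a->s3; s1-b->s1; s1-c->s2; s2-a->s4; s2-b->s5; s2-c->s6; s3-a->s0; s3-b->s7; s3-c->s2; s4-a->s0; s4-b->s1; s4-c->s2; s5-a->s3; s5-b->s1; s5-c->s2; s6-a->s4; s6-b->s5; s6-c->s6; s7-a->s7; s7-b->s7; s7-c->s7

Build one automaton per condition and run them in lockstep. The first has 4 states tracking partial matches of the forbidden pattern `bab`; the second has 13 states tracking the last 2 symbols read. A product state is a pair (one from each), accepting exactly when both do. Minimizing collapses redundant product states.
        a   b   c  
>  s0   s0  s1  s2 
   s1   s3  s1  s2 
   s2   s4  s5  s6 
   s3   s0  s7  s2 
 * s4   s0  s1  s2 
 * s5   s3  s1  s2 
 * s6   s4  s5  s6 
   s7   s7  s7  s7 
(> = start, * = accepting)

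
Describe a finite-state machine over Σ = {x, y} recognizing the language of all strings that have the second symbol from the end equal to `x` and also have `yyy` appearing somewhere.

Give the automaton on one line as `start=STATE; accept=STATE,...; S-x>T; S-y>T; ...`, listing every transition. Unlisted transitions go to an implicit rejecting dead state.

Handle the two conditions separately and then intersect. The first has 7 states tracking the last 2 symbols read; the second has 4 states tracking whether and how much of `yyy` has been seen. A product state is a pair (one from each), accepting exactly when both do. Minimizing collapses redundant product states.
With 7 states:
        x   y  
>  q0   q0  q1 
   q1   q0  q2 
   q2   q0  q3 
   q3   q4  q3 
   q4   q5  q6 
 * q5   q5  q6 
 * q6   q4  q3 
(> = start, * = accepting)

start=q0; accept=q5,q6; q0-x>q0; q0-y>q1; q1-x>q0; q1-y>q2; q2-x>q0; q2-y>q3; q3-x>q4; q3-y>q3; q4-x>q5; q4-y>q6; q5-x>q5; q5-y>q6; q6-x>q4; q6-y>q3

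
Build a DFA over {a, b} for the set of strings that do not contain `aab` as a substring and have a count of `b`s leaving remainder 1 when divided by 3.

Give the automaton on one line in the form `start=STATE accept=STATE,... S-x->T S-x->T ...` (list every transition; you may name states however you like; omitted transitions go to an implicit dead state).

Handle the two conditions separately and then intersect. The first has 4 states tracking partial matches of the forbidden pattern `aab`; the second has 3 states tracking the count of `b`s modulo 3. A product state is a pair (one from each), accepting exactly when both do. Minimizing collapses redundant product states.
        a   b  
>  S0   S1  S2 
   S1   S3  S2 
 * S2   S4  S5 
   S3   S3  S3 
 * S4   S6  S5 
   S5   S7  S0 
 * S6   S6  S3 
   S7   S3  S0 
(> = start, * = accepting)

start=S0 accept=S2,S4,S6 S0-a->S1 S0-b->S2 S1-a->S3 S1-b->S2 S2-a->S4 S2-b->S5 S3-a->S3 S3-b->S3 S4-a->S6 S4-b->S5 S5-a->S7 S5-b->S0 S6-a->S6 S6-b->S3 S7-a->S3 S7-b->S0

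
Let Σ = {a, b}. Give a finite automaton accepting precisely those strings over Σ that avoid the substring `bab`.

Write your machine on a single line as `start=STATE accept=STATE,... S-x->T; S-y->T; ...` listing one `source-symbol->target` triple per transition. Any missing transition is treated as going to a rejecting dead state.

start=S0; accept=S0,S1,S2; S0-a->S0; S0-b->S1; S1-a->S2; S1-b->S1; S2-a->S0; S2-b->S3; S3-a->S3; S3-b->S3

This is the complement of 'contains `bab`'. Use the same substring-matching states — S0 through S3 holding how much of `bab` has just been matched — but flip the accepting set: everything except the trap S3 accepts.
        a   b  
>* S0   S0  S1 
 * S1   S2  S1 
 * S2   S0  S3 
   S3   S3  S3 
(> = start, * = accepting)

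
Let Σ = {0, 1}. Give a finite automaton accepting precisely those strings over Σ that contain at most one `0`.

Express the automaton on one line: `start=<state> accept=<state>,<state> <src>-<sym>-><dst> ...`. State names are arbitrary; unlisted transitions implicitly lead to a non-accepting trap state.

start=s0 accept=s0,s1 s0-0->s1 s0-1->s0 s1-0->s2 s1-1->s1 s2-0->s2 s2-1->s2

Only the number of `0`s matters, and only up to 2. Make a chain s0 → s1 → s2 advanced by each `0` (with s2 absorbing); every other symbol self-loops. The accepting set is {s0, s1}.
A 3-state machine:
        0   1  
>* s0   s1  s0 
 * s1   s2  s1 
   s2   s2  s2 
(> = start, * = accepting)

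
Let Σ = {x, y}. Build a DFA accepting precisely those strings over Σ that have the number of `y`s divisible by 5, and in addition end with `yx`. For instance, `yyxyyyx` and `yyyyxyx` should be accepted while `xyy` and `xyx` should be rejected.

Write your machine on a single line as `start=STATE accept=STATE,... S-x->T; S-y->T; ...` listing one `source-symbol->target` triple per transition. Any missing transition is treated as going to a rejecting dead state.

start=q0; accept=q6; q0-x->q0; q0-y->q1; q1-x->q1; q1-y->q2; q2-x->q2; q2-y->q3; q3-x->q3; q3-y->q4; q4-x->q4; q4-y->q5; q5-x->q6; q5-y->q1; q6-x->q0; q6-y->q1

Run two small machines in parallel and take their product. One (5 states) tracks the count of `y`s modulo 5; the other (3 states) tracks how much of the suffix `yx` has currently been matched. Each combined state is a pair, one component from each; accept when both components accept. Minimizing collapses redundant product states.
        x   y  
>  q0   q0  q1 
   q1   q1  q2 
   q2   q2  q3 
   q3   q3  q4 
   q4   q4  q5 
   q5   q6  q1 
 * q6   q0  q1 
(> = start, * = accepting)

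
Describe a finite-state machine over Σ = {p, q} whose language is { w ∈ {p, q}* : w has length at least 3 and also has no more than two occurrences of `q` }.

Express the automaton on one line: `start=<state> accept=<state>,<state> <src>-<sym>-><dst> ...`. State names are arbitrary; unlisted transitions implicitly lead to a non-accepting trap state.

start=s0 accept=s6,s7,s8 s0-p->s1 s0-q->s2 s1-p->s3 s1-q->s4 s2-p->s4 s2-q->s5 s3-p->s6 s3-q->s7 s4-p->s7 s4-q->s8 s5-p->s8 s5-q->s9 s6-p->s6 s6-q->s7 s7-p->s7 s7-q->s8 s8-p->s8 s8-q->s9 s9-p->s9 s9-q->s9

Build one automaton per condition and run them in lockstep. The first has 5 states tracking the input length, saturating at 4; the second has 4 states tracking the count of `q`s, saturating at 3. A product state is a pair (one from each), accepting exactly when both do. After merging equivalent states the machine shrinks.
A 10-state machine:
        p   q  
>  s0   s1  s2 
   s1   s3  s4 
   s2   s4  s5 
   s3   s6  s7 
   s4   s7  s8 
   s5   s8  s9 
 * s6   s6  s7 
 * s7   s7  s8 
 * s8   s8  s9 
   s9   s9  s9 
(> = start, * = accepting)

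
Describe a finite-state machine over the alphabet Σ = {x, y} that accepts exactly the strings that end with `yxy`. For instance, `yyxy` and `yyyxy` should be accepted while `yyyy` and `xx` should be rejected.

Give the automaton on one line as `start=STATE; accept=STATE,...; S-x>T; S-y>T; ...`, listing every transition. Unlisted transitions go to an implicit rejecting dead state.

start=s0; accept=s3; s0-x>s0; s0-y>s1; s1-x>s2; s1-y>s1; s2-x>s0; s2-y>s3; s3-x>s2; s3-y>s1

Remember how much of `yxy` the current input suffix matches. State s0 means no match yet; s1 means the last symbol is `y`; s2 means the last 2 symbols are `yx`; s3 means the last 3 symbols are `yxy`. Only s3 accepts. On a mismatch, fall back to the longest proper suffix that is still a prefix of `yxy`.
4 states suffice.
        x   y  
>  s0   s0  s1 
   s1   s2  s1 
   s2   s0  s3 
 * s3   s2  s1 
(> = start, * = accepting)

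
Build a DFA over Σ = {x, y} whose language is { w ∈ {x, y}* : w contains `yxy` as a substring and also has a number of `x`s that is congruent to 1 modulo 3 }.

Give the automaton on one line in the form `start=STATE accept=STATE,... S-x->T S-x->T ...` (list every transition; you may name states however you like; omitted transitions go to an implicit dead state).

start=s0 accept=s8 s0-x->s1 s0-y->s2 s1-x->s3 s1-y->s4 s2-x->s5 s2-y->s2 s3-x->s0 s3-y->s6 s4-x->s7 s4-y->s4 s5-x->s3 s5-y->s8 s6-x->s9 s6-y->s6 s7-x->s0 s7-y->s10 s8-x->s10 s8-y->s8 s9-x->s1 s9-y->s11 s10-x->s11 s10-y->s10 s11-x->s8 s11-y->s11

Run two small machines in parallel and take their product. One (4 states) tracks whether and how much of `yxy` has been seen; the other (3 states) tracks the count of `x`s modulo 3. Each combined state is a pair, one component from each; accept when both components accept.
A 12-state machine:
          x    y  
>  s0     s1   s2 
   s1     s3   s4 
   s2     s5   s2 
   s3     s0   s6 
   s4     s7   s4 
   s5     s3   s8 
   s6     s9   s6 
   s7     s0  s10 
 * s8    s10   s8 
   s9     s1  s11 
   s10   s11  s10 
   s11    s8  s11 
(> = start, * = accepting)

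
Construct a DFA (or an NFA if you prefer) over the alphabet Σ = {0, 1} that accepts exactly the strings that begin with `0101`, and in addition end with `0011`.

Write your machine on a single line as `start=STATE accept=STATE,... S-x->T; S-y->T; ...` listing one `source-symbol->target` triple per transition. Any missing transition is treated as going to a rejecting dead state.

start=s0; accept=s13; s0-0->s1; s0-1->s2; s1-0->s3; s1-1->s4; s2-0->s5; s2-1->s2; s3-0->s3; s3-1->s6; s4-0->s7; s4-1->s2; s5-0->s3; s5-1->s2; s6-0->s5; s6-1->s8; s7-0->s3; s7-1->s9; s8-0->s5; s8-1->s2; s9-0->s10; s9-1->s9; s10-0->s11; s10-1->s9; s11-0->s11; s11-1->s12; s12-0->s10; s12-1->s13; s13-0->s10; s13-1->s9

Build one automaton per condition and run them in lockstep. The first has 6 states tracking whether the input so far still matches the prefix `0101`; the second has 5 states tracking how much of the suffix `0011` has currently been matched. A product state is a pair (one from each), accepting exactly when both do.
With 14 states:
          0    1  
>  s0     s1   s2 
   s1     s3   s4 
   s2     s5   s2 
   s3     s3   s6 
   s4     s7   s2 
   s5     s3   s2 
   s6     s5   s8 
   s7     s3   s9 
   s8     s5   s2 
   s9    s10   s9 
   s10   s11   s9 
   s11   s11  s12 
   s12   s10  s13 
 * s13   s10   s9 
(> = start, * = accepting)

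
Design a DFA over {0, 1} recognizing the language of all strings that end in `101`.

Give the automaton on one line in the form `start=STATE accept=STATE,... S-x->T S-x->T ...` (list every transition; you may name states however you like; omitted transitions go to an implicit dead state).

Let each state record the length of the longest suffix of the input read so far that is also a prefix of `101`. B means the last symbol is `1`; C means the last 2 symbols are `10`; D means the last 3 symbols are `101`. Accept only at D, where the string currently ends in `101`.
A 4-state machine:
       0  1 
>  A   A  B 
   B   C  B 
   C   A  D 
 * D   C  B 
(> = start, * = accepting)

start=A accept=D A-0->A A-1->B B-0->C B-1->B C-0->A C-1->D D-0->C D-1->B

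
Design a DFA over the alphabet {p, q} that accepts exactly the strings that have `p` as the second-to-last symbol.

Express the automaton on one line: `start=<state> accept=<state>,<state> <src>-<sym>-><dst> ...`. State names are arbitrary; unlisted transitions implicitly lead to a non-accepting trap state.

A DFA must remember the last 2 symbols (since which symbol is second-to-last isn't known until the input ends). Use one state per possible window of the last ≤2 symbols; accept from those whose window starts with `p`.
A 7-state machine:
        p   q  
>  S0   S1  S2 
   S1   S3  S4 
   S2   S5  S6 
 * S3   S3  S4 
 * S4   S5  S6 
   S5   S3  S4 
   S6   S5  S6 
(> = start, * = accepting)

start=S0 accept=S3,S4 S0-p->S1 S0-q->S2 S1-p->S3 S1-q->S4 S2-p->S5 S2-q->S6 S3-p->S3 S3-q->S4 S4-p->S5 S4-q->S6 S5-p->S3 S5-q->S4 S6-p->S5 S6-q->S6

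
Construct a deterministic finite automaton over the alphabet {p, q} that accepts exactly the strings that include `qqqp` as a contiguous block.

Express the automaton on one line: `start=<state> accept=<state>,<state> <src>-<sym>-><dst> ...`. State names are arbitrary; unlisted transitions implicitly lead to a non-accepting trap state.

States s0..s3 record the length of the longest prefix of `qqqp` that matches the current input suffix. Reaching s4 means `qqqp` has been seen, and we stay there forever. Accept from s4.
        p   q  
>  s0   s0  s1 
   s1   s0  s2 
   s2   s0  s3 
   s3   s4  s3 
 * s4   s4  s4 
(> = start, * = accepting)

start=s0 accept=s4 s0-p->s0 s0-q->s1 s1-p->s0 s1-q->s2 s2-p->s0 s2-q->s3 s3-p->s4 s3-q->s3 s4-p->s4 s4-q->s4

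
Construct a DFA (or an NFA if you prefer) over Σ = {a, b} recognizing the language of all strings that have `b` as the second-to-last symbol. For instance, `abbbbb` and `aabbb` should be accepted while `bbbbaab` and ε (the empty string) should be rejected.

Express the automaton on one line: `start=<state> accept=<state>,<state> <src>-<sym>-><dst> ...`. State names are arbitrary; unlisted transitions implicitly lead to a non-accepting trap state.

Because acceptance depends on a position counted from the end, the machine has to buffer the most recent 2 symbols. Make each state the string of the last up-to-2 symbols read; on input `x` shift the window left and append `x`. Accept when the buffered window has length 2 and begins with `b`.
A 7-state machine:
        a   b  
>  q0   q1  q2 
   q1   q3  q4 
   q2   q5  q6 
   q3   q3  q4 
   q4   q5  q6 
 * q5   q3  q4 
 * q6   q5  q6 
(> = start, * = accepting)

start=q0 accept=q5,q6 q0-a->q1 q0-b->q2 q1-a->q3 q1-b->q4 q2-a->q5 q2-b->q6 q3-a->q3 q3-b->q4 q4-a->q5 q4-b->q6 q5-a->q3 q5-b->q4 q6-a->q5 q6-b->q6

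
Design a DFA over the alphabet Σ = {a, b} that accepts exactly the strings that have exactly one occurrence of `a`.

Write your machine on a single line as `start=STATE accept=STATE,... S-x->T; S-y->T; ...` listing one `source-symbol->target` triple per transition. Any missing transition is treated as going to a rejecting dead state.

Only the number of `a`s matters, and only up to 2. Make a chain q0 → q1 → q2 advanced by each `a` (with q2 absorbing); every other symbol self-loops. The accepting set is {q1}.
        a   b  
>  q0   q1  q0 
 * q1   q2  q1 
   q2   q2  q2 
(> = start, * = accepting)

start=q0; accept=q1; q0-a->q1; q0-b->q0; q1-a->q2; q1-b->q1; q2-a->q2; q2-b->q2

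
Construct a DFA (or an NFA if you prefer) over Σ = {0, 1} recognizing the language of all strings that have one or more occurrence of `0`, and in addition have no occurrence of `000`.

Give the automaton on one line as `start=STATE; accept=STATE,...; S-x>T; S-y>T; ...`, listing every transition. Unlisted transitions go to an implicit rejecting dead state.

start=q0; accept=q1,q2,q3; q0-0>q1; q0-1>q0; q1-0>q2; q1-1>q3; q2-0>q4; q2-1>q3; q3-0>q1; q3-1>q3; q4-0>q4; q4-1>q4

Handle the two conditions separately and then intersect. The first has 3 states tracking the count of `0`s, saturating at 2; the second has 4 states tracking partial matches of the forbidden pattern `000`. A product state is a pair (one from each), accepting exactly when both do. Minimizing collapses redundant product states.
        0   1  
>  q0   q1  q0 
 * q1   q2  q3 
 * q2   q4  q3 
 * q3   q1  q3 
   q4   q4  q4 
(> = start, * = accepting)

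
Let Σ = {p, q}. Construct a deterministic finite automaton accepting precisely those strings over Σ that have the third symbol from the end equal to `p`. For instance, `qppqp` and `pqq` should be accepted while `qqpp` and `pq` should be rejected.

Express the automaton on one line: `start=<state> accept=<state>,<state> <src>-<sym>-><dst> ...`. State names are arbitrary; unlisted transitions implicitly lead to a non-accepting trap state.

Because acceptance depends on a position counted from the end, the machine has to buffer the most recent 3 symbols. Make each state the string of the last up-to-3 symbols read; on input `x` shift the window left and append `x`. Accept when the buffered window has length 3 and begins with `p`.
       p  q 
>  A   B  C 
   B   D  E 
   C   F  G 
   D   H  I 
   E   J  K 
   F   L  M 
   G   N  O 
 * H   H  I 
 * I   J  K 
 * J   L  M 
 * K   N  O 
   L   H  I 
   M   J  K 
   N   L  M 
   O   N  O 
(> = start, * = accepting)

start=A accept=H,I,J,K A-p->B A-q->C B-p->D B-q->E C-p->F C-q->G D-p->H D-q->I E-p->J E-q->K F-p->L F-q->M G-p->N G-q->O H-p->H H-q->I I-p->J I-q->K J-p->L J-q->M K-p->N K-q->O L-p->H L-q->I M-p->J M-q->K N-p->L N-q->M O-p->N O-q->O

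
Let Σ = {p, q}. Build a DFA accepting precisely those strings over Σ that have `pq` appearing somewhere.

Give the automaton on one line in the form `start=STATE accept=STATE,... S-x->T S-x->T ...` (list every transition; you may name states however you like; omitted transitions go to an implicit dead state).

States s0..s1 record the length of the longest prefix of `pq` that matches the current input suffix. Reaching s2 means `pq` has been seen, and we stay there forever. Accept from s2.
With 3 states:
        p   q  
>  s0   s1  s0 
   s1   s1  s2 
 * s2   s2  s2 
(> = start, * = accepting)

start=s0 accept=s2 s0-p->s1 s0-q->s0 s1-p->s1 s1-q->s2 s2-p->s2 s2-q->s2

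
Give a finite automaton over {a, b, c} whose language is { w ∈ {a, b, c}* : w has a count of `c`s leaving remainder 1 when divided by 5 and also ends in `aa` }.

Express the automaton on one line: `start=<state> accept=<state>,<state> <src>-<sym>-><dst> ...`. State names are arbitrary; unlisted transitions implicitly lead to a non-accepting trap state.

Build one automaton per condition and run them in lockstep. One (5 states) tracks the count of `c`s modulo 5; the other (3 states) tracks how much of the suffix `aa` has currently been matched. Each combined state is a pair, one component from each; accept when both components accept.
15 states suffice.
          a    b    c  
>  S0     S1   S0   S2 
   S1     S3   S0   S2 
   S2     S4   S2   S5 
   S3     S3   S0   S2 
   S4     S6   S2   S5 
   S5     S7   S5   S8 
 * S6     S6   S2   S5 
   S7     S9   S5   S8 
   S8    S10   S8  S11 
   S9     S9   S5   S8 
   S10   S12   S8  S11 
   S11   S13  S11   S0 
   S12   S12   S8  S11 
   S13   S14  S11   S0 
   S14   S14  S11   S0 
(> = start, * = accepting)

start=S0 accept=S6 S0-a->S1 S0-b->S0 S0-c->S2 S1-a->S3 S1-b->S0 S1-c->S2 S2-a->S4 S2-b->S2 S2-c->S5 S3-a->S3 S3-b->S0 S3-c->S2 S4-a->S6 S4-b->S2 S4-c->S5 S5-a->S7 S5-b->S5 S5-c->S8 S6-a->S6 S6-b->S2 S6-c->S5 S7-a->S9 S7-b->S5 S7-c->S8 S8-a->S10 S8-b->S8 S8-c->S11 S9-a->S9 S9-b->S5 S9-c->S8 S10-a->S12 S10-b->S8 S10-c->S11 S11-a->S13 S11-b->S11 S11-c->S0 S12-a->S12 S12-b->S8 S12-c->S11 S13-a->S14 S13-b->S11 S13-c->S0 S14-a->S14 S14-b->S11 S14-c->S0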